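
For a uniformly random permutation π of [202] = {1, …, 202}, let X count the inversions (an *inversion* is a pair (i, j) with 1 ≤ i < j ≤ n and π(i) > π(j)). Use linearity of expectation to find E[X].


Write X = Σ X_I over the C(202, 2) = 20301 pairs i < j, with X_I the indicator of one inversion.
There are 20301 indicators.
For each fixed pair i < j, the values π(i) and π(j) are two distinct elements of {1, …, 202} in uniformly random order; by symmetry P[π(i) > π(j)] = 1/2.
By linearity: E[X] = 20301 · (1/2) = C(202, 2) · (1/2) = 20301/2 = 20301/2 ≈ 10150.500.

E[X] = 20301/2 = 10150.500.


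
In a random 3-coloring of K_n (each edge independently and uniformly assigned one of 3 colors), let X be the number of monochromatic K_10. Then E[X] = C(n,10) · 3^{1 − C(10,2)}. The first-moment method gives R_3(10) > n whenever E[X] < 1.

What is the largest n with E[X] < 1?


We need C(n, 10) · 3^{1 − 45} < 1, i.e. C(n, 10) < 3^{45 − 1} = 984770902183611232881.
Check values of n near the boundary:
  n = 570: C(570, 10) = 921524823451961408691; 921524823451961408691 < 984770902183611232881? YES
  n = 571: C(571, 10) = 937951290893172842001; 937951290893172842001 < 984770902183611232881? YES
  n = 572: C(572, 10) = 954640815642161682606; 954640815642161682606 < 984770902183611232881? YES
  n = 573: C(573, 10) = 971597135635805762226; 971597135635805762226 < 984770902183611232881? YES
  n = 574: C(574, 10) = 988824035203816502691; 988824035203816502691 < 984770902183611232881? NO
  n = 575: C(575, 10) = 1006325345561406175305; 1006325345561406175305 < 984770902183611232881? NO
The largest n with C(n, 10) < 984770902183611232881 is n = 573 (where E[X] = 35985079097622435638/36472996377170786403 ≈ 0.986623). Hence R_3(10) > 573, i.e. R_3(10) ≥ 574.

Largest n = 573; hence R_3(10) > 573.


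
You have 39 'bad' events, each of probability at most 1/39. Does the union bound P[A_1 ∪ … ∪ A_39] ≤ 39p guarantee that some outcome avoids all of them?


Union bound: P[∪_{i=1}^{39} A_i] ≤ Σ_i P[A_i] ≤ 39·p = 39·(1/39) = 1.
Numerically: 1 ≈ 1.0000000.
Is 1 < 1? NO.
Since the bound 1 is ≥ 1, the union bound is uninformative here; it does NOT by itself certify existence.

39·p = 1 ≈ 1.0000000; existence NOT certified by the union bound.


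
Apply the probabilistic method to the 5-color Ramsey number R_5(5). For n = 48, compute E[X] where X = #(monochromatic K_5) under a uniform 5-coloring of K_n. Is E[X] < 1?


E[X] = C(48, 5) · 5^{1 − 10} = 1712304 · 5^{−9} = 1712304/1953125.
As a reduced fraction: E[X] = 1712304/1953125 ≈ 0.876700.
Is E[X] < 1? YES.
Since E[X] < 1, there exists a 5-coloring of K_{48} with no monochromatic K_5; hence R_5(5) > 48.

E[X] = 1712304/1953125 ≈ 0.876700; E[X] < 1, so R_5(5) > 48.


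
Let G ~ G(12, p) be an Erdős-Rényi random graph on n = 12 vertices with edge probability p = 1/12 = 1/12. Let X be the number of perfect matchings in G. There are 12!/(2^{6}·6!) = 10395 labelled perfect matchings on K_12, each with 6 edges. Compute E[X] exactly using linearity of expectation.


K_12 has 12!/(2^{6}·6!) = 10395 labelled perfect matchings.
For each such perfect matching H, let X_H = 1 if all 6 edges of H are present in G. Then P[X_H = 1] = p^{6} = (1/12)^{6} = 1/2985984.
By linearity: E[X] = Σ_H E[X_H] = 10395 · p^{6} = 10395 · 1/2985984 = 385/110592.
Numerically: E[X] ≈ 0.0034813.

E[X] = 10395 · (1/12)^{6} = 385/110592 ≈ 0.0034813.


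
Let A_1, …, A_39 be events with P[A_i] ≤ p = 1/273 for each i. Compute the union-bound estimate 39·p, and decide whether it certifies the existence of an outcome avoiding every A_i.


Union bound: P[∪_{i=1}^{39} A_i] ≤ Σ_i P[A_i] ≤ 39·p = 39·(1/273) = 1/7.
Numerically: 1/7 ≈ 0.14286.
Is 1/7 < 1? YES.
Since P[∪ A_i] ≤ 1/7 < 1, the complement has P[∩ A_i^c] ≥ 1 − 1/7 = 6/7 > 0, so some outcome avoids every A_i.

39·p = 1/7 ≈ 0.14286; existence CERTIFIED by the union bound.


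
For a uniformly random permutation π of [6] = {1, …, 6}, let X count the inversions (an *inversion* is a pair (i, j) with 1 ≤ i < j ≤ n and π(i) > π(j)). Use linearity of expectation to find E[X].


Write X = Σ X_I over the C(6, 2) = 15 pairs i < j, with X_I the indicator of one inversion.
There are 15 indicators.
For each fixed pair i < j, the values π(i) and π(j) are two distinct elements of {1, …, 6} in uniformly random order; by symmetry P[π(i) > π(j)] = 1/2.
By linearity: E[X] = 15 · (1/2) = C(6, 2) · (1/2) = 15/2 = 15/2 ≈ 7.50000.

E[X] = 15/2 = 7.50000.


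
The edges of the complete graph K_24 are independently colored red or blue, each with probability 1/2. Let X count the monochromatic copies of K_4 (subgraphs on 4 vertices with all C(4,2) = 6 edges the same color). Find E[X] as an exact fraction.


Let X = Σ_S X_S over the C(24, 4) = 10626 subsets S of size 4, where X_S = 1 if the K_4 on S is monochromatic.
For a fixed S, the K_4 on S has C(4, 2) = 6 edges. P[all 6 edges red] = (1/2)^6, and likewise for blue, so P[monochromatic] = 2·(1/2)^6 = 2^{1 − 6} = 1/32.
By linearity: E[X] = C(24, 4) · 2^{1 − 6} = 10626 · 1/32 = 5313/16.
Numerically: E[X] ≈ 332.0625.

E[X] = C(24,4)·2^(1−C(4,2)) = 5313/16 ≈ 332.0625.


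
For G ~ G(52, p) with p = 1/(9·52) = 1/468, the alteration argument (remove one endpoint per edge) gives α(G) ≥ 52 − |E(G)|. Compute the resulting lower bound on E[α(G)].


E[|E(G)|] = C(52, 2)·p = 1326 · (1/468) = 17/6.
E[α(G)] ≥ n − E[|E(G)|] = 52 − 17/6 = 295/6.
Numerically: ≈ 49.167.
(This is only a lower bound; the true E[α(G)] may be larger.)

E[α(G)] ≥ 295/6 ≈ 49.167.


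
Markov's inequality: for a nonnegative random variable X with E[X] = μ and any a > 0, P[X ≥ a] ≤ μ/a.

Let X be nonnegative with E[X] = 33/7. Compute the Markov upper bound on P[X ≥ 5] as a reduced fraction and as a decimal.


μ = E[X] = 33/7, a = 5.
Markov: P[X ≥ 5] ≤ μ/a = (33/7)/5 = 33/35.
Numerically: ≈ 0.943.
(Since a = 5 > μ = 4.714, the bound 33/35 is < 1 and informative.)

P[X ≥ 5] ≤ 33/35 ≈ 0.943.


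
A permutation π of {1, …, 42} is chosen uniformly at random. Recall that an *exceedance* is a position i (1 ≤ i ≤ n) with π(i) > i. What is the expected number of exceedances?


Write X = Σ_{i=1}^{42} X_i, where X_i = 1_{π(i) > i}.
For each fixed i, π(i) is uniform over {1, …, 42} (marginal of a uniform permutation), so P[π(i) > i] = (n − i)/n. Summing: Σ_{i=1}^{42} (n − i)/n = (0 + 1 + … + 41)/42 = 42(42 − 1)/(2·42) = (42 − 1)/2.
Hence E[X] = Σ_{i=1}^{42} (42 − i)/42 = 41/2 ≈ 20.50000.

E[X] = 41/2 = 20.50000.


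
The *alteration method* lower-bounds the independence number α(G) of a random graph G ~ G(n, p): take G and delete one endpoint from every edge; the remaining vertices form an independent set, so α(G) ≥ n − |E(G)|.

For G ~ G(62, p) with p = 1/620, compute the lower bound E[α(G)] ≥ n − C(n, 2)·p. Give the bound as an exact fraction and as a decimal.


E[|E(G)|] = C(62, 2)·p = 1891 · (1/620) = 61/20.
E[α(G)] ≥ n − E[|E(G)|] = 62 − 61/20 = 1179/20.
Numerically: ≈ 58.950000.
(This is only a lower bound; the true E[α(G)] may be larger.)

E[α(G)] ≥ 1179/20 ≈ 58.950000.


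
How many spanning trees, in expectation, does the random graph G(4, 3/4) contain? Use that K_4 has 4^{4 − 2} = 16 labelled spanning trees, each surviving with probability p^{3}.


K_4 has 4^{4 − 2} = 16 labelled spanning trees.
For each such spanning tree H, let X_H = 1 if all 3 edges of H are present in G. Then P[X_H = 1] = p^{3} = (3/4)^{3} = 27/64.
Summing the indicators: E[X] = Σ_H E[X_H] = 16 · p^{3} = 16 · 27/64 = 27/4.
Numerically: E[X] ≈ 6.75.

E[X] = 16 · (3/4)^{3} = 27/4 ≈ 6.75.


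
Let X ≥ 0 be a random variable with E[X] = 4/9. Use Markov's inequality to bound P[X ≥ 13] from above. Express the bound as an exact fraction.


μ = E[X] = 4/9, a = 13.
Markov: P[X ≥ 13] ≤ μ/a = (4/9)/13 = 4/117.
Numerically: ≈ 0.034188.
(Since a = 13 > μ = 0.444444, the bound 4/117 is < 1 and informative.)

P[X ≥ 13] ≤ 4/117 ≈ 0.034188.


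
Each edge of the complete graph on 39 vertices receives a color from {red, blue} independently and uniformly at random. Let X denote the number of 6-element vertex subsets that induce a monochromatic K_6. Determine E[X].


Let X = Σ_S X_S over the C(39, 6) = 3262623 subsets S of size 6, where X_S = 1 if the K_6 on S is monochromatic.
For a fixed S, the K_6 on S has C(6, 2) = 15 edges. P[all 15 edges red] = (1/2)^15, and likewise for blue, so P[monochromatic] = 2·(1/2)^15 = 2^{1 − 15} = 1/16384.
By linearity: E[X] = C(39, 6) · 2^{1 − 15} = 3262623 · 1/16384 = 3262623/16384.
Numerically: E[X] ≈ 199.1347.

E[X] = C(39,6)·2^(1−C(6,2)) = 3262623/16384 ≈ 199.1347.


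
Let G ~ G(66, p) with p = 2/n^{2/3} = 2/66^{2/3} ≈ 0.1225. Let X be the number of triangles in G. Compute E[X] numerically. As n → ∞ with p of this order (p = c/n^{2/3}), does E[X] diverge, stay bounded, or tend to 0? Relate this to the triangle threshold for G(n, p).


Number of potential triangles: C(66, 3) = 45760.
Each occurs with probability p³ ≈ (0.1225)³ ≈ 1.836547e-03.
By linearity: E[X] = C(66, 3)·p³ ≈ 45760 · 1.836547e-03 ≈ 84.0404.
Since α = 2/3 < 1, p = c/n^{2/3} ≫ 1/n is above the triangle threshold p ~ 1/n. Asymptotically E[X] ~ (c³/6)·n^{3(1−α)} = (2³/6)·n^{1} → ∞; triangles are abundant w.h.p.

E[X] ≈ 84.0404; in regime p = Θ(1/n^{2/3}) E[X] diverges (above the triangle threshold p ~ 1/n).


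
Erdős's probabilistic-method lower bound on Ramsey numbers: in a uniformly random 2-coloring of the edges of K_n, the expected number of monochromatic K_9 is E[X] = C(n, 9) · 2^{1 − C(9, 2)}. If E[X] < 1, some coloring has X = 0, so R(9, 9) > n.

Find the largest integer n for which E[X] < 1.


We need C(n, 9) · 2^{1 − 36} < 1, i.e. C(n, 9) < 2^{36 − 1} = 34359738368.
Check values of n near the boundary:
  n = 64: C(64, 9) = 27540584512; 27540584512 < 34359738368? YES
  n = 65: C(65, 9) = 31966749880; 31966749880 < 34359738368? YES
  n = 66: C(66, 9) = 37014131440; 37014131440 < 34359738368? NO
  n = 67: C(67, 9) = 42757703560; 42757703560 < 34359738368? NO
The largest n with C(n, 9) < 34359738368 is n = 65 (where E[X] = 3995843735/4294967296 ≈ 0.930355). Hence R(9, 9) > 65, i.e. R(9, 9) ≥ 66.

Largest n = 65; hence R(9, 9) > 65.


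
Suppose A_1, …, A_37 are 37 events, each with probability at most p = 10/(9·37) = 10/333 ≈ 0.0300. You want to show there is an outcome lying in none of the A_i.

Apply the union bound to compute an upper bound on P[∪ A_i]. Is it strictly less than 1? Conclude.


Union bound: P[∪_{i=1}^{37} A_i] ≤ Σ_i P[A_i] ≤ 37·p = 37·(10/333) = 10/9.
Numerically: 10/9 ≈ 1.1111.
Is 10/9 < 1? NO.
Since the bound 10/9 is ≥ 1, the union bound is uninformative here; it does NOT by itself certify existence.

37·p = 10/9 ≈ 1.1111; existence NOT certified by the union bound.


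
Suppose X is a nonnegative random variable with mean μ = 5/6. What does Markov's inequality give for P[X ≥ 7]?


μ = E[X] = 5/6, a = 7.
Markov: P[X ≥ 7] ≤ μ/a = (5/6)/7 = 5/42.
Numerically: ≈ 0.11905.
(Since a = 7 > μ = 0.83333, the bound 5/42 is < 1 and informative.)

P[X ≥ 7] ≤ 5/42 ≈ 0.11905.


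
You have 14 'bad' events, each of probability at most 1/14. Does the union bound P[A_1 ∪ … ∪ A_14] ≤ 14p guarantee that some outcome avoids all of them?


Union bound: P[∪_{i=1}^{14} A_i] ≤ Σ_i P[A_i] ≤ 14·p = 14·(1/14) = 1.
Numerically: 1 ≈ 1.0000.
Is 1 < 1? NO.
Since the bound 1 is ≥ 1, the union bound is uninformative here; it does NOT by itself certify existence.

14·p = 1 ≈ 1.0000; existence NOT certified by the union bound.


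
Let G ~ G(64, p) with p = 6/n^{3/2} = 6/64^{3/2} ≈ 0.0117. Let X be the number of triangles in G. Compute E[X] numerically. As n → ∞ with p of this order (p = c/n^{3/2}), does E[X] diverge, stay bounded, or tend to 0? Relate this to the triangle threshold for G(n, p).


Number of potential triangles: C(64, 3) = 41664.
Each occurs with probability p³ ≈ (0.0117)³ ≈ 1.60933e-06.
By linearity: E[X] = C(64, 3)·p³ ≈ 41664 · 1.60933e-06 ≈ 0.067.
Since α = 3/2 > 1, p = c/n^{3/2} = o(1/n) is below the triangle threshold p ~ 1/n. Asymptotically E[X] ~ (c³/6)·n^{3(1−α)} = (6³/6)·n^{-1.5} → 0, so by Markov's inequality G has no triangles w.h.p.

E[X] ≈ 0.067; in regime p = Θ(1/n^{3/2}) E[X] tends to 0 (below the triangle threshold p ~ 1/n).


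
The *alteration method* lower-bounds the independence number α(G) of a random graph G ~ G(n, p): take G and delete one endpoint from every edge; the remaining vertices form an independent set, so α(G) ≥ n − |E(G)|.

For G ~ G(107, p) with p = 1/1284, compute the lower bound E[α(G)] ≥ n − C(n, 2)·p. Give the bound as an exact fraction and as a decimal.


E[|E(G)|] = C(107, 2)·p = 5671 · (1/1284) = 53/12.
E[α(G)] ≥ n − E[|E(G)|] = 107 − 53/12 = 1231/12.
Numerically: ≈ 102.5833.
(This is only a lower bound; the true E[α(G)] may be larger.)

E[α(G)] ≥ 1231/12 ≈ 102.5833.


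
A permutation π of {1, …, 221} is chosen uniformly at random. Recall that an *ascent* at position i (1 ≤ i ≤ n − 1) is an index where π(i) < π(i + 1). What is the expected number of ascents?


Write X = Σ X_I over i = 1, …, 220, with X_I the indicator of one ascent.
There are 220 indicators.
For each fixed i, the pair (π(i), π(i+1)) is a uniformly random ordered pair of distinct values from {1, …, 221}; by symmetry P[π(i) < π(i+1)] = 1/2.
By linearity: E[X] = 220 · (1/2) = (221 − 1) · (1/2) = 110 ≈ 110.0000.

E[X] = 110 = 110.0000.


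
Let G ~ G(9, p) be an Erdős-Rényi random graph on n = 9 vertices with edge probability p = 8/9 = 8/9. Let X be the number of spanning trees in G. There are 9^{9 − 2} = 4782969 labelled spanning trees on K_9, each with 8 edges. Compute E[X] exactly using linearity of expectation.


K_9 has 9^{9 − 2} = 4782969 labelled spanning trees.
For each such spanning tree H, let X_H = 1 if all 8 edges of H are present in G. Then P[X_H = 1] = p^{8} = (8/9)^{8} = 16777216/43046721.
By linearity of expectation: E[X] = Σ_H E[X_H] = 4782969 · p^{8} = 4782969 · 16777216/43046721 = 16777216/9.
Numerically: E[X] ≈ 1.86414e+06.

E[X] = 4782969 · (8/9)^{8} = 16777216/9 ≈ 1.86414e+06.


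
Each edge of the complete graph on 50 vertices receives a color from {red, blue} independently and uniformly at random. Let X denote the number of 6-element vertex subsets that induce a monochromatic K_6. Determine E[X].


Let X = Σ_S X_S over the C(50, 6) = 15890700 subsets S of size 6, where X_S = 1 if the K_6 on S is monochromatic.
For a fixed S, the K_6 on S has C(6, 2) = 15 edges. P[all 15 edges red] = (1/2)^15, and likewise for blue, so P[monochromatic] = 2·(1/2)^15 = 2^{1 − 15} = 1/16384.
By linearity of expectation: E[X] = C(50, 6) · 2^{1 − 15} = 15890700 · 1/16384 = 3972675/4096.
Numerically: E[X] ≈ 969.89136.

E[X] = C(50,6)·2^(1−C(6,2)) = 3972675/4096 ≈ 969.89136.


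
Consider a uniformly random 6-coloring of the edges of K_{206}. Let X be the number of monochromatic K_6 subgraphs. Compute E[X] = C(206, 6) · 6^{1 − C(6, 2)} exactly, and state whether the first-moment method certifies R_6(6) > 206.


E[X] = C(206, 6) · 6^{1 − 15} = 98619368491 · 6^{−14} = 98619368491/78364164096.
As a reduced fraction: E[X] = 98619368491/78364164096 ≈ 1.2585.
Is E[X] < 1? NO.
Since E[X] ≥ 1, the first-moment bound is inconclusive at n = 206; it does NOT by itself certify R_6(6) > 206.

E[X] = 98619368491/78364164096 ≈ 1.2585; E[X] ≥ 1; first-moment method inconclusive here.


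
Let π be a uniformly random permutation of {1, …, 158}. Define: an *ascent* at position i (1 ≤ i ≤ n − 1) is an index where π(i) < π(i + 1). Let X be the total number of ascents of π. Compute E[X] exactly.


Write X = Σ X_I over i = 1, …, 157, with X_I the indicator of one ascent.
There are 157 indicators.
For each fixed i, the pair (π(i), π(i+1)) is a uniformly random ordered pair of distinct values from {1, …, 158}; by symmetry P[π(i) < π(i+1)] = 1/2.
By linearity: E[X] = 157 · (1/2) = (158 − 1) · (1/2) = 157/2 ≈ 78.500000.

E[X] = 157/2 = 78.500000.


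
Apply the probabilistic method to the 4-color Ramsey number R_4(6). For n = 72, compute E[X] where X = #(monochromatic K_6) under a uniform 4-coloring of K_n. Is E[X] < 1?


E[X] = C(72, 6) · 4^{1 − 15} = 156238908 · 4^{−14} = 156238908/268435456.
As a reduced fraction: E[X] = 39059727/67108864 ≈ 0.58204.
Is E[X] < 1? YES.
Since E[X] < 1, there exists a 4-coloring of K_{72} with no monochromatic K_6; hence R_4(6) > 72.

E[X] = 39059727/67108864 ≈ 0.58204; E[X] < 1, so R_4(6) > 72.


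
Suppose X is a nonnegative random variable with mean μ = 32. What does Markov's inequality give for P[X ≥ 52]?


μ = E[X] = 32, a = 52.
Markov: P[X ≥ 52] ≤ μ/a = (32)/52 = 8/13.
Numerically: ≈ 0.6154.
(Since a = 52 > μ = 32.0000, the bound 8/13 is < 1 and informative.)

P[X ≥ 52] ≤ 8/13 ≈ 0.6154.


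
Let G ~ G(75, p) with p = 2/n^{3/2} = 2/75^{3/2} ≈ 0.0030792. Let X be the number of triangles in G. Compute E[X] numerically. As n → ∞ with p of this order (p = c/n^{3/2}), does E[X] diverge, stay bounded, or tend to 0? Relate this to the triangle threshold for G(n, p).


Number of potential triangles: C(75, 3) = 67525.
Each occurs with probability p³ ≈ (0.0030792)³ ≈ 2.91953914e-08.
By linearity: E[X] = C(75, 3)·p³ ≈ 67525 · 2.91953914e-08 ≈ 0.001971.
Since α = 3/2 > 1, p = c/n^{3/2} = o(1/n) is below the triangle threshold p ~ 1/n. Asymptotically E[X] ~ (c³/6)·n^{3(1−α)} = (2³/6)·n^{-1.5} → 0, so by Markov's inequality G has no triangles w.h.p.

E[X] ≈ 0.001971; in regime p = Θ(1/n^{3/2}) E[X] tends to 0 (below the triangle threshold p ~ 1/n).


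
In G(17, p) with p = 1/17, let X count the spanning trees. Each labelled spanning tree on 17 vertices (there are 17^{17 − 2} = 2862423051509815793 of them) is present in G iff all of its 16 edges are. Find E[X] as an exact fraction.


K_17 has 17^{17 − 2} = 2862423051509815793 labelled spanning trees.
For each such spanning tree H, let X_H = 1 if all 16 edges of H are present in G. Then P[X_H = 1] = p^{16} = (1/17)^{16} = 1/48661191875666868481.
Summing the indicators: E[X] = Σ_H E[X_H] = 2862423051509815793 · p^{16} = 2862423051509815793 · 1/48661191875666868481 = 1/17.
Numerically: E[X] ≈ 0.05882.

E[X] = 2862423051509815793 · (1/17)^{16} = 1/17 ≈ 0.05882.


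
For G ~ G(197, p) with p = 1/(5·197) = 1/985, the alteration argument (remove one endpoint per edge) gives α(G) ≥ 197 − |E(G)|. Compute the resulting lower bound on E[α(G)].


E[|E(G)|] = C(197, 2)·p = 19306 · (1/985) = 98/5.
E[α(G)] ≥ n − E[|E(G)|] = 197 − 98/5 = 887/5.
Numerically: ≈ 177.40000.
(This is only a lower bound; the true E[α(G)] may be larger.)

E[α(G)] ≥ 887/5 ≈ 177.40000.


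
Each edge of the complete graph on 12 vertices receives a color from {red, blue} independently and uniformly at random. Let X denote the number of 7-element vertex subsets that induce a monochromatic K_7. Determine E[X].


Let X = Σ_S X_S over the C(12, 7) = 792 subsets S of size 7, where X_S = 1 if the K_7 on S is monochromatic.
For a fixed S, the K_7 on S has C(7, 2) = 21 edges. P[all 21 edges red] = (1/2)^21, and likewise for blue, so P[monochromatic] = 2·(1/2)^21 = 2^{1 − 21} = 1/1048576.
By linearity of expectation: E[X] = C(12, 7) · 2^{1 − 21} = 792 · 1/1048576 = 99/131072.
Numerically: E[X] ≈ 0.001.

E[X] = C(12,7)·2^(1−C(7,2)) = 99/131072 ≈ 0.001.


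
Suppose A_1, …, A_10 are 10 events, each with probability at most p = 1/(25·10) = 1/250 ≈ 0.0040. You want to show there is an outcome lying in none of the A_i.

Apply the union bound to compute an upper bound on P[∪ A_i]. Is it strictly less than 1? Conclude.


Union bound: P[∪_{i=1}^{10} A_i] ≤ Σ_i P[A_i] ≤ 10·p = 10·(1/250) = 1/25.
Numerically: 1/25 ≈ 0.0400.
Is 1/25 < 1? YES.
Since P[∪ A_i] ≤ 1/25 < 1, the complement has P[∩ A_i^c] ≥ 1 − 1/25 = 24/25 > 0, so some outcome avoids every A_i.

10·p = 1/25 ≈ 0.0400; existence CERTIFIED by the union bound.


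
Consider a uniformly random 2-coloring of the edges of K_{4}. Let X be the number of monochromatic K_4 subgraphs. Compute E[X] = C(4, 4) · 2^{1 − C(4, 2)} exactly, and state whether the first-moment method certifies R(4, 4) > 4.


E[X] = C(4, 4) · 2^{1 − 6} = 1 · 2^{−5} = 1/32.
As a reduced fraction: E[X] = 1/32 ≈ 0.031250.
Is E[X] < 1? YES.
Since E[X] < 1, there exists a 2-coloring of K_{4} with no monochromatic K_4; hence R(4, 4) > 4.

E[X] = 1/32 ≈ 0.031250; E[X] < 1, so R(4, 4) > 4.


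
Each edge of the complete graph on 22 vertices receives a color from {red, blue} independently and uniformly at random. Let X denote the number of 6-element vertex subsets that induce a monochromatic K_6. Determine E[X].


Let X = Σ_S X_S over the C(22, 6) = 74613 subsets S of size 6, where X_S = 1 if the K_6 on S is monochromatic.
For a fixed S, the K_6 on S has C(6, 2) = 15 edges. P[all 15 edges red] = (1/2)^15, and likewise for blue, so P[monochromatic] = 2·(1/2)^15 = 2^{1 − 15} = 1/16384.
By linearity of expectation: E[X] = C(22, 6) · 2^{1 − 15} = 74613 · 1/16384 = 74613/16384.
Numerically: E[X] ≈ 4.5540.

E[X] = C(22,6)·2^(1−C(6,2)) = 74613/16384 ≈ 4.5540.


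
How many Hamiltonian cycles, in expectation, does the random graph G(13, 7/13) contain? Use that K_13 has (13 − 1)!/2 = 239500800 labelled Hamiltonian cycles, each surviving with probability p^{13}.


K_13 has (13 − 1)!/2 = 239500800 labelled Hamiltonian cycles.
For each such Hamiltonian cycle H, let X_H = 1 if all 13 edges of H are present in G. Then P[X_H = 1] = p^{13} = (7/13)^{13} = 96889010407/302875106592253.
By linearity of expectation: E[X] = Σ_H E[X_H] = 239500800 · p^{13} = 239500800 · 96889010407/302875106592253 = 23204995503684825600/302875106592253.
Numerically: E[X] ≈ 76615.7.

E[X] = 239500800 · (7/13)^{13} = 23204995503684825600/302875106592253 ≈ 76615.7.


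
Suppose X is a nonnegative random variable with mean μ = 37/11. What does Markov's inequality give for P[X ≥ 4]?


μ = E[X] = 37/11, a = 4.
Markov: P[X ≥ 4] ≤ μ/a = (37/11)/4 = 37/44.
Numerically: ≈ 0.841.
(Since a = 4 > μ = 3.364, the bound 37/44 is < 1 and informative.)

P[X ≥ 4] ≤ 37/44 ≈ 0.841.


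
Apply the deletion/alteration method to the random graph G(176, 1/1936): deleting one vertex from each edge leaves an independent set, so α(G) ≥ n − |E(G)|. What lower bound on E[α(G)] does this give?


E[|E(G)|] = C(176, 2)·p = 15400 · (1/1936) = 175/22.
E[α(G)] ≥ n − E[|E(G)|] = 176 − 175/22 = 3697/22.
Numerically: ≈ 168.0455.
(This is only a lower bound; the true E[α(G)] may be larger.)

E[α(G)] ≥ 3697/22 ≈ 168.0455.


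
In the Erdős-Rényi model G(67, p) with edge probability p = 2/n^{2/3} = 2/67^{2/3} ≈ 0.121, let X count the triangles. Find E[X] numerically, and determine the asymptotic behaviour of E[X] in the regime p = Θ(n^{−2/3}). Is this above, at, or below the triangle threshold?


Number of potential triangles: C(67, 3) = 47905.
Each occurs with probability p³ ≈ (0.121)³ ≈ 1.78213e-03.
By linearity: E[X] = C(67, 3)·p³ ≈ 47905 · 1.78213e-03 ≈ 85.373.
Since α = 2/3 < 1, p = c/n^{2/3} ≫ 1/n is above the triangle threshold p ~ 1/n. Asymptotically E[X] ~ (c³/6)·n^{3(1−α)} = (2³/6)·n^{1} → ∞; triangles are abundant w.h.p.

E[X] ≈ 85.373; in regime p = Θ(1/n^{2/3}) E[X] diverges (above the triangle threshold p ~ 1/n).


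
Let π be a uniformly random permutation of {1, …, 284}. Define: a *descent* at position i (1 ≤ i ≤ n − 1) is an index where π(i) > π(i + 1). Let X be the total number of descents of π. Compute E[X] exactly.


Write X = Σ X_I over i = 1, …, 283, with X_I the indicator of one descent.
There are 283 indicators.
For each fixed i, the pair (π(i), π(i+1)) is a uniformly random ordered pair of distinct values from {1, …, 284}; by symmetry P[π(i) > π(i+1)] = 1/2.
By linearity: E[X] = 283 · (1/2) = (284 − 1) · (1/2) = 283/2 ≈ 141.500.

E[X] = 283/2 = 141.500.


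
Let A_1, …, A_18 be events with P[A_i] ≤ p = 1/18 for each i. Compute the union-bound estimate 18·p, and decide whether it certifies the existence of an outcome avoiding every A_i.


Union bound: P[∪_{i=1}^{18} A_i] ≤ Σ_i P[A_i] ≤ 18·p = 18·(1/18) = 1.
Numerically: 1 ≈ 1.00000.
Is 1 < 1? NO.
Since the bound 1 is ≥ 1, the union bound is uninformative here; it does NOT by itself certify existence.

18·p = 1 ≈ 1.00000; existence NOT certified by the union bound.


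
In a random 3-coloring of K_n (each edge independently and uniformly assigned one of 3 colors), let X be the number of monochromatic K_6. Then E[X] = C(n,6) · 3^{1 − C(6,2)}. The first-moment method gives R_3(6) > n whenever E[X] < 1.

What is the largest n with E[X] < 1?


We need C(n, 6) · 3^{1 − 15} < 1, i.e. C(n, 6) < 3^{15 − 1} = 4782969.
Check values of n near the boundary:
  n = 36: C(36, 6) = 1947792; 1947792 < 4782969? YES
  n = 37: C(37, 6) = 2324784; 2324784 < 4782969? YES
  n = 38: C(38, 6) = 2760681; 2760681 < 4782969? YES
  n = 39: C(39, 6) = 3262623; 3262623 < 4782969? YES
  n = 40: C(40, 6) = 3838380; 3838380 < 4782969? YES
  n = 41: C(41, 6) = 4496388; 4496388 < 4782969? YES
  n = 42: C(42, 6) = 5245786; 5245786 < 4782969? NO
  n = 43: C(43, 6) = 6096454; 6096454 < 4782969? NO
The largest n with C(n, 6) < 4782969 is n = 41 (where E[X] = 1498796/1594323 ≈ 0.9400830). Hence R_3(6) > 41, i.e. R_3(6) ≥ 42.

Largest n = 41; hence R_3(6) > 41.


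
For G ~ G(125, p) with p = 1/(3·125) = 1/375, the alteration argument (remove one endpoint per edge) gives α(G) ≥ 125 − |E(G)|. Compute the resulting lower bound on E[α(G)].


E[|E(G)|] = C(125, 2)·p = 7750 · (1/375) = 62/3.
E[α(G)] ≥ n − E[|E(G)|] = 125 − 62/3 = 313/3.
Numerically: ≈ 104.3333.
(This is only a lower bound; the true E[α(G)] may be larger.)

E[α(G)] ≥ 313/3 ≈ 104.3333.


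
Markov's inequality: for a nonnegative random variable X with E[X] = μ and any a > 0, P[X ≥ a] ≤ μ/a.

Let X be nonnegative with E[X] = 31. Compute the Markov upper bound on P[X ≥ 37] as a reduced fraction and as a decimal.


μ = E[X] = 31, a = 37.
Markov: P[X ≥ 37] ≤ μ/a = (31)/37 = 31/37.
Numerically: ≈ 0.83784.
(Since a = 37 > μ = 31.00000, the bound 31/37 is < 1 and informative.)

P[X ≥ 37] ≤ 31/37 ≈ 0.83784.


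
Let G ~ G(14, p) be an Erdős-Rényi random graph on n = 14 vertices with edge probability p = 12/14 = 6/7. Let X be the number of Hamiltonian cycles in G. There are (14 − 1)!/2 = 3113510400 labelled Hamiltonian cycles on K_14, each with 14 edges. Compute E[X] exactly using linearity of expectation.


K_14 has (14 − 1)!/2 = 3113510400 labelled Hamiltonian cycles.
For each such Hamiltonian cycle H, let X_H = 1 if all 14 edges of H are present in G. Then P[X_H = 1] = p^{14} = (6/7)^{14} = 78364164096/678223072849.
Summing the indicators: E[X] = Σ_H E[X_H] = 3113510400 · p^{14} = 3113510400 · 78364164096/678223072849 = 34855377128600371200/96889010407.
Numerically: E[X] ≈ 3.6e+08.

E[X] = 3113510400 · (6/7)^{14} = 34855377128600371200/96889010407 ≈ 3.6e+08.


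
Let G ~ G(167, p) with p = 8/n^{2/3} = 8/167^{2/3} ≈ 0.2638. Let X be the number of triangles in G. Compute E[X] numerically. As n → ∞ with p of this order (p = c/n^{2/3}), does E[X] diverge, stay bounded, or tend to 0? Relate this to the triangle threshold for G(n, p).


Number of potential triangles: C(167, 3) = 762355.
Each occurs with probability p³ ≈ (0.2638)³ ≈ 1.835849e-02.
By linearity: E[X] = C(167, 3)·p³ ≈ 762355 · 1.835849e-02 ≈ 13995.6886.
Since α = 2/3 < 1, p = c/n^{2/3} ≫ 1/n is above the triangle threshold p ~ 1/n. Asymptotically E[X] ~ (c³/6)·n^{3(1−α)} = (8³/6)·n^{1} → ∞; triangles are abundant w.h.p.

E[X] ≈ 13995.6886; in regime p = Θ(1/n^{2/3}) E[X] diverges (above the triangle threshold p ~ 1/n).


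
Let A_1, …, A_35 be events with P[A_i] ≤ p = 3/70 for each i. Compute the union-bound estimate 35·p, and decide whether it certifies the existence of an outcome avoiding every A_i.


Union bound: P[∪_{i=1}^{35} A_i] ≤ Σ_i P[A_i] ≤ 35·p = 35·(3/70) = 3/2.
Numerically: 3/2 ≈ 1.5000000.
Is 3/2 < 1? NO.
Since the bound 3/2 is ≥ 1, the union bound is uninformative here; it does NOT by itself certify existence.

35·p = 3/2 ≈ 1.5000000; existence NOT certified by the union bound.


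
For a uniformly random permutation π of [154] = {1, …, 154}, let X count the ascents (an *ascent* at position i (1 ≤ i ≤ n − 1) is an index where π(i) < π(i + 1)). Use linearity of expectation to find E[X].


Write X = Σ X_I over i = 1, …, 153, with X_I the indicator of one ascent.
There are 153 indicators.
For each fixed i, the pair (π(i), π(i+1)) is a uniformly random ordered pair of distinct values from {1, …, 154}; by symmetry P[π(i) < π(i+1)] = 1/2.
By linearity: E[X] = 153 · (1/2) = (154 − 1) · (1/2) = 153/2 ≈ 76.500000.

E[X] = 153/2 = 76.500000.


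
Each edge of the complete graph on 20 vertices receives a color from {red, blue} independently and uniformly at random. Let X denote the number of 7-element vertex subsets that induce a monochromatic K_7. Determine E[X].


Let X = Σ_S X_S over the C(20, 7) = 77520 subsets S of size 7, where X_S = 1 if the K_7 on S is monochromatic.
For a fixed S, the K_7 on S has C(7, 2) = 21 edges. P[all 21 edges red] = (1/2)^21, and likewise for blue, so P[monochromatic] = 2·(1/2)^21 = 2^{1 − 21} = 1/1048576.
By linearity: E[X] = C(20, 7) · 2^{1 − 21} = 77520 · 1/1048576 = 4845/65536.
Numerically: E[X] ≈ 0.073929.

E[X] = C(20,7)·2^(1−C(7,2)) = 4845/65536 ≈ 0.073929.


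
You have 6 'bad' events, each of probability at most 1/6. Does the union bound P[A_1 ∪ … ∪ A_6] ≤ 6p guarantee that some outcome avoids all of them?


Union bound: P[∪_{i=1}^{6} A_i] ≤ Σ_i P[A_i] ≤ 6·p = 6·(1/6) = 1.
Numerically: 1 ≈ 1.0000.
Is 1 < 1? NO.
Since the bound 1 is ≥ 1, the union bound is uninformative here; it does NOT by itself certify existence.

6·p = 1 ≈ 1.0000; existence NOT certified by the union bound.


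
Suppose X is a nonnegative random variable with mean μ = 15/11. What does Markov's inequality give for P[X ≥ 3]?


μ = E[X] = 15/11, a = 3.
Markov: P[X ≥ 3] ≤ μ/a = (15/11)/3 = 5/11.
Numerically: ≈ 0.454545.
(Since a = 3 > μ = 1.363636, the bound 5/11 is < 1 and informative.)

P[X ≥ 3] ≤ 5/11 ≈ 0.454545.


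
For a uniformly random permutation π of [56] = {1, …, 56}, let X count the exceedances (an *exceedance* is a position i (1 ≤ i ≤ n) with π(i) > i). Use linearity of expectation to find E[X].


Write X = Σ_{i=1}^{56} X_i, where X_i = 1_{π(i) > i}.
For each fixed i, π(i) is uniform over {1, …, 56} (marginal of a uniform permutation), so P[π(i) > i] = (n − i)/n. Summing: Σ_{i=1}^{56} (n − i)/n = (0 + 1 + … + 55)/56 = 56(56 − 1)/(2·56) = (56 − 1)/2.
Hence E[X] = Σ_{i=1}^{56} (56 − i)/56 = 55/2 ≈ 27.50000.

E[X] = 55/2 = 27.50000.


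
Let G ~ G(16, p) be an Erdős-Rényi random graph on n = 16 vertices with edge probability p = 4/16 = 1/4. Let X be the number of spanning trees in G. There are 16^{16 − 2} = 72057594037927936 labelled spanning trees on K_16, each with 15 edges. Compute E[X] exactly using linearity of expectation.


K_16 has 16^{16 − 2} = 72057594037927936 labelled spanning trees.
For each such spanning tree H, let X_H = 1 if all 15 edges of H are present in G. Then P[X_H = 1] = p^{15} = (1/4)^{15} = 1/1073741824.
By linearity of expectation: E[X] = Σ_H E[X_H] = 72057594037927936 · p^{15} = 72057594037927936 · 1/1073741824 = 67108864.
Numerically: E[X] ≈ 6.7109e+07.

E[X] = 72057594037927936 · (1/4)^{15} = 67108864 ≈ 6.7109e+07.


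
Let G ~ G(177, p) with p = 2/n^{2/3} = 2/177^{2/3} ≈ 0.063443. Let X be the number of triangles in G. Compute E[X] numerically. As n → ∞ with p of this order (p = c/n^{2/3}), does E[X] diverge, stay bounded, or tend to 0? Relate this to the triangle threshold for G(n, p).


Number of potential triangles: C(177, 3) = 908600.
Each occurs with probability p³ ≈ (0.063443)³ ≈ 2.5535446e-04.
By linearity: E[X] = C(177, 3)·p³ ≈ 908600 · 2.5535446e-04 ≈ 232.01507.
Since α = 2/3 < 1, p = c/n^{2/3} ≫ 1/n is above the triangle threshold p ~ 1/n. Asymptotically E[X] ~ (c³/6)·n^{3(1−α)} = (2³/6)·n^{1} → ∞; triangles are abundant w.h.p.

E[X] ≈ 232.01507; in regime p = Θ(1/n^{2/3}) E[X] diverges (above the triangle threshold p ~ 1/n).


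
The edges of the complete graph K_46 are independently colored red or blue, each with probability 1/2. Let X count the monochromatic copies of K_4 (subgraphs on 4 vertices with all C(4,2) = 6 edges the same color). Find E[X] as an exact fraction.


Let X = Σ_S X_S over the C(46, 4) = 163185 subsets S of size 4, where X_S = 1 if the K_4 on S is monochromatic.
For a fixed S, the K_4 on S has C(4, 2) = 6 edges. P[all 6 edges red] = (1/2)^6, and likewise for blue, so P[monochromatic] = 2·(1/2)^6 = 2^{1 − 6} = 1/32.
By linearity of expectation: E[X] = C(46, 4) · 2^{1 − 6} = 163185 · 1/32 = 163185/32.
Numerically: E[X] ≈ 5099.531.

E[X] = C(46,4)·2^(1−C(4,2)) = 163185/32 ≈ 5099.531.


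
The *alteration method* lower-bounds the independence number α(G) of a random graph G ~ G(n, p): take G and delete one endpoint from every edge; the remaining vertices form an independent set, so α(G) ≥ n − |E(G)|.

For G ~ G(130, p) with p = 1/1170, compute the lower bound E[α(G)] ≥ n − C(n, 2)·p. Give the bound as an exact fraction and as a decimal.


E[|E(G)|] = C(130, 2)·p = 8385 · (1/1170) = 43/6.
E[α(G)] ≥ n − E[|E(G)|] = 130 − 43/6 = 737/6.
Numerically: ≈ 122.833.
(This is only a lower bound; the true E[α(G)] may be larger.)

E[α(G)] ≥ 737/6 ≈ 122.833.


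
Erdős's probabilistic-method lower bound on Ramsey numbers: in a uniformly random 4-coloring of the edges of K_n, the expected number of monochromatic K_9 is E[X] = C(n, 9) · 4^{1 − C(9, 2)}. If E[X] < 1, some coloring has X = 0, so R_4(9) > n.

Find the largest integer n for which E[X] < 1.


We need C(n, 9) · 4^{1 − 36} < 1, i.e. C(n, 9) < 4^{36 − 1} = 1180591620717411303424.
Check values of n near the boundary:
  n = 910: C(910, 9) = 1133378248346922788210; 1133378248346922788210 < 1180591620717411303424? YES
  n = 911: C(911, 9) = 1144686900492291197405; 1144686900492291197405 < 1180591620717411303424? YES
  n = 912: C(912, 9) = 1156095740032081475120; 1156095740032081475120 < 1180591620717411303424? YES
  n = 913: C(913, 9) = 1167605542753639808390; 1167605542753639808390 < 1180591620717411303424? YES
  n = 914: C(914, 9) = 1179217089587653905932; 1179217089587653905932 < 1180591620717411303424? YES
  n = 915: C(915, 9) = 1190931166636537885130; 1190931166636537885130 < 1180591620717411303424? NO
The largest n with C(n, 9) < 1180591620717411303424 is n = 914 (where E[X] = 294804272396913476483/295147905179352825856 ≈ 0.999). Hence R_4(9) > 914, i.e. R_4(9) ≥ 915.

Largest n = 914; hence R_4(9) > 914.


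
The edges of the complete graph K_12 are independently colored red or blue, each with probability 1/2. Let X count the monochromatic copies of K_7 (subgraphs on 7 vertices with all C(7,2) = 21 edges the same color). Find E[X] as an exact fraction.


Let X = Σ_S X_S over the C(12, 7) = 792 subsets S of size 7, where X_S = 1 if the K_7 on S is monochromatic.
For a fixed S, the K_7 on S has C(7, 2) = 21 edges. P[all 21 edges red] = (1/2)^21, and likewise for blue, so P[monochromatic] = 2·(1/2)^21 = 2^{1 − 21} = 1/1048576.
By linearity of expectation: E[X] = C(12, 7) · 2^{1 − 21} = 792 · 1/1048576 = 99/131072.
Numerically: E[X] ≈ 0.0008.

E[X] = C(12,7)·2^(1−C(7,2)) = 99/131072 ≈ 0.0008.


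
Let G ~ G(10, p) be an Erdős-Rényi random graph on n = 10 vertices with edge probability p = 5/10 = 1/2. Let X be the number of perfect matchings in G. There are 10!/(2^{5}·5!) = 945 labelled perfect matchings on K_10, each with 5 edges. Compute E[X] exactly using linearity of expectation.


K_10 has 10!/(2^{5}·5!) = 945 labelled perfect matchings.
For each such perfect matching H, let X_H = 1 if all 5 edges of H are present in G. Then P[X_H = 1] = p^{5} = (1/2)^{5} = 1/32.
By linearity: E[X] = Σ_H E[X_H] = 945 · p^{5} = 945 · 1/32 = 945/32.
Numerically: E[X] ≈ 29.531.

E[X] = 945 · (1/2)^{5} = 945/32 ≈ 29.531.


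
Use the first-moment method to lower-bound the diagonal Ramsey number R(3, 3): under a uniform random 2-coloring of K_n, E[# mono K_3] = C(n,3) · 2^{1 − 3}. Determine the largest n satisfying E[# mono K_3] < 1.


We need C(n, 3) · 2^{1 − 3} < 1, i.e. C(n, 3) < 2^{3 − 1} = 4.
Check values of n near the boundary:
  n = 3: C(3, 3) = 1; 1 < 4? YES
  n = 4: C(4, 3) = 4; 4 < 4? NO
  n = 5: C(5, 3) = 10; 10 < 4? NO
  n = 6: C(6, 3) = 20; 20 < 4? NO
The largest n with C(n, 3) < 4 is n = 3 (where E[X] = 1/4 ≈ 0.2500000). Hence R(3, 3) > 3, i.e. R(3, 3) ≥ 4.

Largest n = 3; hence R(3, 3) > 3.


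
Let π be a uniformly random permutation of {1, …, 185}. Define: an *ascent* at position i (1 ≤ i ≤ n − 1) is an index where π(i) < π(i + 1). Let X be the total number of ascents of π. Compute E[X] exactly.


Write X = Σ X_I over i = 1, …, 184, with X_I the indicator of one ascent.
There are 184 indicators.
For each fixed i, the pair (π(i), π(i+1)) is a uniformly random ordered pair of distinct values from {1, …, 185}; by symmetry P[π(i) < π(i+1)] = 1/2.
By linearity: E[X] = 184 · (1/2) = (185 − 1) · (1/2) = 92 ≈ 92.000000.

E[X] = 92 = 92.000000.


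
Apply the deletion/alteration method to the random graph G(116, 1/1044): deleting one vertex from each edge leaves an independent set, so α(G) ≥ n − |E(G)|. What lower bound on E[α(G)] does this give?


E[|E(G)|] = C(116, 2)·p = 6670 · (1/1044) = 115/18.
E[α(G)] ≥ n − E[|E(G)|] = 116 − 115/18 = 1973/18.
Numerically: ≈ 109.611111.
(This is only a lower bound; the true E[α(G)] may be larger.)

E[α(G)] ≥ 1973/18 ≈ 109.611111.


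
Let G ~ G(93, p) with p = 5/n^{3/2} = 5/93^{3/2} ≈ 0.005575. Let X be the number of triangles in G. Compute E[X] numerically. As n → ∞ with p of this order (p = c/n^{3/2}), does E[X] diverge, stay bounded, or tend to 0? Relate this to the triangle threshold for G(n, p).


Number of potential triangles: C(93, 3) = 129766.
Each occurs with probability p³ ≈ (0.005575)³ ≈ 1.732753e-07.
By linearity: E[X] = C(93, 3)·p³ ≈ 129766 · 1.732753e-07 ≈ 0.0225.
Since α = 3/2 > 1, p = c/n^{3/2} = o(1/n) is below the triangle threshold p ~ 1/n. Asymptotically E[X] ~ (c³/6)·n^{3(1−α)} = (5³/6)·n^{-1.5} → 0, so by Markov's inequality G has no triangles w.h.p.

E[X] ≈ 0.0225; in regime p = Θ(1/n^{3/2}) E[X] tends to 0 (below the triangle threshold p ~ 1/n).


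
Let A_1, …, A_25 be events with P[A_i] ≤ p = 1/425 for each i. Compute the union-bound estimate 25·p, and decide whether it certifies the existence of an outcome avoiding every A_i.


Union bound: P[∪_{i=1}^{25} A_i] ≤ Σ_i P[A_i] ≤ 25·p = 25·(1/425) = 1/17.
Numerically: 1/17 ≈ 0.059.
Is 1/17 < 1? YES.
Since P[∪ A_i] ≤ 1/17 < 1, the complement has P[∩ A_i^c] ≥ 1 − 1/17 = 16/17 > 0, so some outcome avoids every A_i.

25·p = 1/17 ≈ 0.059; existence CERTIFIED by the union bound.


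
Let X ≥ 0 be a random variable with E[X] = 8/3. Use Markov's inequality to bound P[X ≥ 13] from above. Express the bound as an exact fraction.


μ = E[X] = 8/3, a = 13.
Markov: P[X ≥ 13] ≤ μ/a = (8/3)/13 = 8/39.
Numerically: ≈ 0.205.
(Since a = 13 > μ = 2.667, the bound 8/39 is < 1 and informative.)

P[X ≥ 13] ≤ 8/39 ≈ 0.205.
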